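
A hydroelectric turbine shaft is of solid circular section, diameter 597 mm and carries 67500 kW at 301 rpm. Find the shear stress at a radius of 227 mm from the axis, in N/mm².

39.0 N/mm²

ω = 2π·301/60 = 31.52 rad/s, so T = P/ω = 67500×10³ / 31.52 = 2.141e6 N·m.
J = πd⁴/32 = π(0.597)⁴/32 = 0.01247 m⁴.
Shear stress varies linearly with radius: τ = T·r/J = 2.141e6 × 0.227 / 0.01247 = 3.898×10^7 Pa.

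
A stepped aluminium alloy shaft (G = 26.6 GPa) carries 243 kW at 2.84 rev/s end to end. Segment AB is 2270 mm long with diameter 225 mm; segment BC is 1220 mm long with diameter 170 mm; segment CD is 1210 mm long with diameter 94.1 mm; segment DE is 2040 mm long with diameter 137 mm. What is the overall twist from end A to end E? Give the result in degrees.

7.04°

ω = 2π·2.84 = 17.84 rad/s, so T = P/ω = 243×10³ / 17.84 = 13620 N·m.
J_AB = π(0.225)⁴/32 = 2.52×10^-4 m⁴; J_BC = π(0.170)⁴/32 = 8.20×10^-5 m⁴; J_CD = π(0.0941)⁴/32 = 7.70×10^-6 m⁴; J_DE = π(0.137)⁴/32 = 3.46×10^-5 m⁴.
θ = (T/G)·Σ L_i/J_i = (13620/26.6×10⁹)·(2.27/2.52×10^-4 + 1.22/8.20×10^-5 + 1.21/7.70×10^-6 + 2.04/3.46×10^-5) = 0.1229 rad.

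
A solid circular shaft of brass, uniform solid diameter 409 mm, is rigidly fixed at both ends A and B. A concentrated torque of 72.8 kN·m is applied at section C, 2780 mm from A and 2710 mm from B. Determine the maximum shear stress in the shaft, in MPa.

With uniform GJ and both ends fixed, compatibility θ_AC = θ_CB gives T_A·a = T_B·b, together with T_A + T_B = T₀.
T_A = T₀·b/(a+b) = 72800·2710/5490 = 35940 N·m; T_B = 36860 N·m.
τ in each portion: τ_AC = 2.68×10^6 Pa, τ_CB = 2.74×10^6 Pa; maximum is in CB.
τ_max = T_CB·r/J = 36860·0.204/2.75×10^-3 = 2.744×10^6 Pa.

2.74 MPa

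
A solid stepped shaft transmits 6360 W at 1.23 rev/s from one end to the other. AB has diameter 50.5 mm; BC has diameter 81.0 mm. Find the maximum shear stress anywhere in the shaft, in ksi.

ω = 2π·1.23 = 7.728 rad/s, so T = P/ω = 6360 / 7.728 = 822.9 N·m.
Under the same torque, τ_max = 16T/(πd³) is largest where d is smallest — segment AB (d = 50.5 mm).
τ_max = 16·822.9/(π·(0.0505)³) = 3.254×10^7 Pa.

4.72 ksi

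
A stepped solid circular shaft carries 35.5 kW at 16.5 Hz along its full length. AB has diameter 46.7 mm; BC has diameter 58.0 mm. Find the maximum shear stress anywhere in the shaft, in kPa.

17100 kPa

ω = 2π·16.5 = 103.7 rad/s, so T = P/ω = 35.5×10³ / 103.7 = 342.4 N·m.
Under the same torque, τ_max = 16T/(πd³) is largest where d is smallest — segment AB (d = 46.7 mm).
τ_max = 16·342.4/(π·(0.0467)³) = 1.712×10^7 Pa.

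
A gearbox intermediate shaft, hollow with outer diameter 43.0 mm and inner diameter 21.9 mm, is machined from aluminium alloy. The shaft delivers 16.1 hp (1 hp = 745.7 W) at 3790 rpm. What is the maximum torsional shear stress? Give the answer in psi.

ω = 2π·3790/60 = 396.9 rad/s, so T = P/ω = 16.1×745.7 / 396.9 = 30.25 N·m.
J = π(d_o⁴ − d_i⁴)/32 = π(0.0430⁴ − 0.0219⁴)/32 = 3.131×10^-7 m⁴.
τ_max = T·r/J = 30.25 × 0.0215 / 3.131×10^-7 = 2.077×10^6 Pa.

301 psi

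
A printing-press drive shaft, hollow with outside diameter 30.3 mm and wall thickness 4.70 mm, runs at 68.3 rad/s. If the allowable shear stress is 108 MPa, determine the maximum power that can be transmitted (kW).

J = π(d_o⁴ − d_i⁴)/32 = π(0.0303⁴ − 0.0209⁴)/32 = 6.402×10^-8 m⁴.
T_max = τ_allow·J/r = 1.08×10^8 × 6.402×10^-8 / 0.0152 = 456.4 N·m.
ω = 68.3 rad/s, so P_max = T_max·ω = 3.117×10^4 W.

31.2 kW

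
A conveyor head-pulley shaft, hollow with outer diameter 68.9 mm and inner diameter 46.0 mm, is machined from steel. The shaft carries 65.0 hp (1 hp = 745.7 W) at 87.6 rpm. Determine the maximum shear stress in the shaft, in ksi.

14.9 ksi

ω = 2π·87.6/60 = 9.173 rad/s, so T = P/ω = 65.0×745.7 / 9.173 = 5284 N·m.
J = π(d_o⁴ − d_i⁴)/32 = π(0.0689⁴ − 0.0460⁴)/32 = 1.773×10^-6 m⁴.
τ_max = T·r/J = 5284 × 0.0345 / 1.773×10^-6 = 1.027×10^8 Pa.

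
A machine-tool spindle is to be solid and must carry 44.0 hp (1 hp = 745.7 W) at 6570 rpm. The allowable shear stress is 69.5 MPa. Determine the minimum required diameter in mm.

ω = 2π·6570/60 = 688.0 rad/s, so T = P/ω = 44.0×745.7 / 688.0 = 47.69 N·m.
For a solid shaft τ_max = 16T/(πd³), so d = (16T/(π τ_allow))^(1/3) = (16·47.69/(π·6.95×10^7))^(1/3) = 0.01518 m.

15.2 mm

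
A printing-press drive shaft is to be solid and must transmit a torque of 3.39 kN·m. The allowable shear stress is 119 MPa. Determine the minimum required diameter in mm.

52.5 mm

For a solid shaft τ_max = 16T/(πd³), so d = (16T/(π τ_allow))^(1/3) = (16·3390/(π·1.19×10^8))^(1/3) = 0.05255 m.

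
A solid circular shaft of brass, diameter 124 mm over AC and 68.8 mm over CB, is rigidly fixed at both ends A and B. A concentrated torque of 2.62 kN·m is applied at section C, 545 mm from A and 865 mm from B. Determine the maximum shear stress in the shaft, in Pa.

Compatibility: T_A·a/J_AC = T_B·b/J_CB with T_A + T_B = T₀.
J_AC = 2.32×10^-5 m⁴, J_CB = 2.20×10^-6 m⁴, so T_A = T₀·(J_AC/a)/((J_AC/a)+(J_CB/b)) = 2472 N·m, T_B = 147.6 N·m.
τ in each portion: τ_AC = 6.60×10^6 Pa, τ_CB = 2.31×10^6 Pa; maximum is in AC.
τ_max = T_AC·r/J = 2472·0.0620/2.32×10^-5 = 6.604×10^6 Pa.

6.60e6 Pa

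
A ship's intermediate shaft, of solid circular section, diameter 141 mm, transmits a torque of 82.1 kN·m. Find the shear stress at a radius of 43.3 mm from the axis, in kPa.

91600 kPa

J = πd⁴/32 = π(0.141)⁴/32 = 3.880×10^-5 m⁴.
Shear stress varies linearly with radius: τ = T·r/J = 82100 × 0.0433 / 3.880×10^-5 = 9.161×10^7 Pa.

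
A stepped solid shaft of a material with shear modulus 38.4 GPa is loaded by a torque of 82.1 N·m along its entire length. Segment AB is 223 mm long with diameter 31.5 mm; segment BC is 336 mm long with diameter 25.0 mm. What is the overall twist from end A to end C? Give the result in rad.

J_AB = π(0.0315)⁴/32 = 9.67×10^-8 m⁴; J_BC = π(0.0250)⁴/32 = 3.83×10^-8 m⁴.
θ = (T/G)·Σ L_i/J_i = (82.10/38.4×10⁹)·(0.223/9.67×10^-8 + 0.336/3.83×10^-8) = 0.02366 rad.

0.0237 rad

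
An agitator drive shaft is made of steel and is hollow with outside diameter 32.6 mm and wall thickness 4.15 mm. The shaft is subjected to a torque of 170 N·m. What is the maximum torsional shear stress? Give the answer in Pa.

J = π(d_o⁴ − d_i⁴)/32 = π(0.0326⁴ − 0.0243⁴)/32 = 7.665×10^-8 m⁴.
τ_max = T·r/J = 170.0 × 0.0163 / 7.665×10^-8 = 3.615×10^7 Pa.

3.61e7 Pa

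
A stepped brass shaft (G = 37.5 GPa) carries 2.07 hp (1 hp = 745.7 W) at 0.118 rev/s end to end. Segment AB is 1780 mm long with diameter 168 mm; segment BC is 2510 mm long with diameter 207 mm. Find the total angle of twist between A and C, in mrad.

2.04 mrad

ω = 2π·0.118 = 0.7414 rad/s, so T = P/ω = 2.07×745.7 / 0.7414 = 2082 N·m.
J_AB = π(0.168)⁴/32 = 7.82×10^-5 m⁴; J_BC = π(0.207)⁴/32 = 1.80×10^-4 m⁴.
θ = (T/G)·Σ L_i/J_i = (2082/37.5×10⁹)·(1.78/7.82×10^-5 + 2.51/1.80×10^-4) = 2.037×10^-3 rad.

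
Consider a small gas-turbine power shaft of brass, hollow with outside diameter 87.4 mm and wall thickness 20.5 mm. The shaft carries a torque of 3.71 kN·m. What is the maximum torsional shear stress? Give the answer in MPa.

30.7 MPa

J = π(d_o⁴ − d_i⁴)/32 = π(0.0874⁴ − 0.0464⁴)/32 = 5.273×10^-6 m⁴.
τ_max = T·r/J = 3710 × 0.0437 / 5.273×10^-6 = 3.074×10^7 Pa.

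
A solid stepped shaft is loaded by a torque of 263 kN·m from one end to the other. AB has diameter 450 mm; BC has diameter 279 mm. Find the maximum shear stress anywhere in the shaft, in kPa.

61700 kPa

Under the same torque, τ_max = 16T/(πd³) is largest where d is smallest — segment BC (d = 279 mm).
τ_max = 16·263000/(π·(0.279)³) = 6.168×10^7 Pa.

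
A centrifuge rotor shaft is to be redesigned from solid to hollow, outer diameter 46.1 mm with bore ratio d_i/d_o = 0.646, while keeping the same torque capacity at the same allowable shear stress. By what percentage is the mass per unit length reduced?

Equal τ_max and T ⇒ the solid shaft needs d_s³ = d_o³(1−k⁴), so d_s = 46.1·(1−0.646⁴)^(1/3) = 43.25 mm.
Area ratio A_h/A_s = d_o²(1−k²)/d_s² = (1−k²)/(1−k⁴)^(2/3) = 0.6620.
Mass saving = 1 − 0.6620 = 33.8 %.

33.8 %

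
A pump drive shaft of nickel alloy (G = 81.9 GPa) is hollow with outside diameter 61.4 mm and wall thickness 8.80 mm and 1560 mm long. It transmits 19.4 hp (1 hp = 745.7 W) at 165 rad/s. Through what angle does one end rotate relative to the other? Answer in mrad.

ω = 165 rad/s, so T = P/ω = 19.4×745.7 / 165.0 = 87.68 N·m.
J = π(d_o⁴ − d_i⁴)/32 = π(0.0614⁴ − 0.0438⁴)/32 = 1.034×10^-6 m⁴.
θ = T·L/(G·J) = 87.68 × 1.56 / (81.9×10⁹ × 1.034×10^-6) = 1.615×10^-3 rad.

1.62 mrad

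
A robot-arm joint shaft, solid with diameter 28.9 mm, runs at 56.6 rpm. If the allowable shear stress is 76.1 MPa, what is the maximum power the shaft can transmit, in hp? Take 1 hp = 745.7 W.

2.87 hp

J = πd⁴/32 = π(0.0289)⁴/32 = 6.848×10^-8 m⁴.
T_max = τ_allow·J/r = 7.61×10^7 × 6.848×10^-8 / 0.0144 = 360.7 N·m.
ω = 2π·56.6/60 = 5.927 rad/s, so P_max = T_max·ω = 2138 W.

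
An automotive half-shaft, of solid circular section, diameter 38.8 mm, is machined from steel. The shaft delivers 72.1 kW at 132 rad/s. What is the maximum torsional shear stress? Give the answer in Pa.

4.76e7 Pa

ω = 132 rad/s, so T = P/ω = 72.1×10³ / 132.0 = 546.2 N·m.
J = πd⁴/32 = π(0.0388)⁴/32 = 2.225×10^-7 m⁴.
τ_max = T·r/J = 546.2 × 0.0194 / 2.225×10^-7 = 4.763×10^7 Pa.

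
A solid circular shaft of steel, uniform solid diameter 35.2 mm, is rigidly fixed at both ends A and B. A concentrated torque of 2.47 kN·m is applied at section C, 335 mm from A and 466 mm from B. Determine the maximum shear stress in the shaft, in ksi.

With uniform GJ and both ends fixed, compatibility θ_AC = θ_CB gives T_A·a = T_B·b, together with T_A + T_B = T₀.
T_A = T₀·b/(a+b) = 2470·466/801.0 = 1437 N·m; T_B = 1033 N·m.
τ in each portion: τ_AC = 1.68×10^8 Pa, τ_CB = 1.21×10^8 Pa; maximum is in AC.
τ_max = T_AC·r/J = 1437·0.0176/1.51×10^-7 = 1.678×10^8 Pa.

24.3 ksi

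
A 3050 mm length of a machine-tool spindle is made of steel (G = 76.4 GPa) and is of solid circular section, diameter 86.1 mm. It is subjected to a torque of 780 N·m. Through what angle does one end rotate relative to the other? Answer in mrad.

5.77 mrad

J = πd⁴/32 = π(0.0861)⁴/32 = 5.395×10^-6 m⁴.
θ = T·L/(G·J) = 780.0 × 3.05 / (76.4×10⁹ × 5.395×10^-6) = 5.771×10^-3 rad.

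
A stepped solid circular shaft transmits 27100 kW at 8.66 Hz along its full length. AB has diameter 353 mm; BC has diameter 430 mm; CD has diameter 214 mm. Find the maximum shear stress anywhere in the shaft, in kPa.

ω = 2π·8.66 = 54.41 rad/s, so T = P/ω = 27100×10³ / 54.41 = 498000 N·m.
Under the same torque, τ_max = 16T/(πd³) is largest where d is smallest — segment CD (d = 214 mm).
τ_max = 16·498000/(π·(0.214)³) = 2.588×10^8 Pa.

259000 kPa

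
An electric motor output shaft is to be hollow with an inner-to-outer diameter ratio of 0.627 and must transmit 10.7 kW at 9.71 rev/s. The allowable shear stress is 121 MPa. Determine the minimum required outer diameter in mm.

ω = 2π·9.71 = 61.01 rad/s, so T = P/ω = 10.7×10³ / 61.01 = 175.4 N·m.
For a hollow shaft with d_i/d_o = 0.627: τ_max = 16T/(π d_o³ (1−k⁴)), so d_o = [16T/(π τ_allow (1−k⁴))]^(1/3) = [16·175.4/(π·1.21×10^8·0.8454)]^(1/3) = 0.02059 m.

20.6 mm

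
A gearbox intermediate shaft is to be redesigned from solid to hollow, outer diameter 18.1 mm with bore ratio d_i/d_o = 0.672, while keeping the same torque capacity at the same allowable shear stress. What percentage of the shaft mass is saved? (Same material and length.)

36.2 %

Equal τ_max and T ⇒ the solid shaft needs d_s³ = d_o³(1−k⁴), so d_s = 18.1·(1−0.672⁴)^(1/3) = 16.78 mm.
Area ratio A_h/A_s = d_o²(1−k²)/d_s² = (1−k²)/(1−k⁴)^(2/3) = 0.6385.
Mass saving = 1 − 0.6385 = 36.2 %.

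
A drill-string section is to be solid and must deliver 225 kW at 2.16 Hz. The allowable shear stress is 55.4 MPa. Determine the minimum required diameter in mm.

115 mm

ω = 2π·2.16 = 13.57 rad/s, so T = P/ω = 225×10³ / 13.57 = 16580 N·m.
For a solid shaft τ_max = 16T/(πd³), so d = (16T/(π τ_allow))^(1/3) = (16·16580/(π·5.54×10^7))^(1/3) = 0.1151 m.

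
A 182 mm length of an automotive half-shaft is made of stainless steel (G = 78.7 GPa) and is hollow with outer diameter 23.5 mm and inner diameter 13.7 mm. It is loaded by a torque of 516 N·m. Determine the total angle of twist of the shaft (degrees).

J = π(d_o⁴ − d_i⁴)/32 = π(0.0235⁴ − 0.0137⁴)/32 = 2.648×10^-8 m⁴.
θ = T·L/(G·J) = 516.0 × 0.182 / (78.7×10⁹ × 2.648×10^-8) = 0.04506 rad.

2.58°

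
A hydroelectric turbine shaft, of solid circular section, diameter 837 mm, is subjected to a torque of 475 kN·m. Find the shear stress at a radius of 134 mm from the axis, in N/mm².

1.32 N/mm²

J = πd⁴/32 = π(0.837)⁴/32 = 0.04818 m⁴.
Shear stress varies linearly with radius: τ = T·r/J = 475000 × 0.134 / 0.04818 = 1.321×10^6 Pa.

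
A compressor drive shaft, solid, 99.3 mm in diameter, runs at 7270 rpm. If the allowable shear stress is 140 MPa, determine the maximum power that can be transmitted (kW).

J = πd⁴/32 = π(0.0993)⁴/32 = 9.545×10^-6 m⁴.
T_max = τ_allow·J/r = 1.40×10^8 × 9.545×10^-6 / 0.0496 = 26920 N·m.
ω = 2π·7270/60 = 761.3 rad/s, so P_max = T_max·ω = 2.049×10^7 W.

20500 kW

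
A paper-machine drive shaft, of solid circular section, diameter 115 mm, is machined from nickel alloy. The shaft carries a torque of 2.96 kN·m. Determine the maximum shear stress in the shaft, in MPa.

9.91 MPa

J = πd⁴/32 = π(0.115)⁴/32 = 1.717×10^-5 m⁴.
τ_max = T·r/J = 2960 × 0.0575 / 1.717×10^-5 = 9.912×10^6 Pa.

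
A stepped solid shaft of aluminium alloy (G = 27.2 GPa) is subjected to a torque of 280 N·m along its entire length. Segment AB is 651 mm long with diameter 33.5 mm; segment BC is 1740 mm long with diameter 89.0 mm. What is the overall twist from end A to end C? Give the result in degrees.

3.27°

J_AB = π(0.0335)⁴/32 = 1.24×10^-7 m⁴; J_BC = π(0.0890)⁴/32 = 6.16×10^-6 m⁴.
θ = (T/G)·Σ L_i/J_i = (280.0/27.2×10⁹)·(0.651/1.24×10^-7 + 1.74/6.16×10^-6) = 0.05711 rad.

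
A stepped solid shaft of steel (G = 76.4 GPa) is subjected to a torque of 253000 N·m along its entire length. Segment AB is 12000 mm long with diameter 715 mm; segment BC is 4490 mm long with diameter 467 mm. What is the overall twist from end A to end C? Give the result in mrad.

J_AB = π(0.715)⁴/32 = 0.0257 m⁴; J_BC = π(0.467)⁴/32 = 4.67×10^-3 m⁴.
θ = (T/G)·Σ L_i/J_i = (253000/76.4×10⁹)·(12.0/0.0257 + 4.49/4.67×10^-3) = 4.733×10^-3 rad.

4.73 mrad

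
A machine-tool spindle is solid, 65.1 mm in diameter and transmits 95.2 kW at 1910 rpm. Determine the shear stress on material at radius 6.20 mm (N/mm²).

ω = 2π·1910/60 = 200.0 rad/s, so T = P/ω = 95.2×10³ / 200.0 = 476.0 N·m.
J = πd⁴/32 = π(0.0651)⁴/32 = 1.763×10^-6 m⁴.
Shear stress varies linearly with radius: τ = T·r/J = 476.0 × 0.00620 / 1.763×10^-6 = 1.674×10^6 Pa.

1.67 N/mm²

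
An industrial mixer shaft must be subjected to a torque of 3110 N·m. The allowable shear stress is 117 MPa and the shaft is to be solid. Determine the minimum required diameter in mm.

51.3 mm

For a solid shaft τ_max = 16T/(πd³), so d = (16T/(π τ_allow))^(1/3) = (16·3110/(π·1.17×10^8))^(1/3) = 0.05135 m.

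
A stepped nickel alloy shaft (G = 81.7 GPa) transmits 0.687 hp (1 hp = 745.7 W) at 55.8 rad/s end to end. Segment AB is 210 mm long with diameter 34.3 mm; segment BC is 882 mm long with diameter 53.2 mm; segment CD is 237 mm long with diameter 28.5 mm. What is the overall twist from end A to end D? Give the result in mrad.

0.711 mrad

ω = 55.8 rad/s, so T = P/ω = 0.687×745.7 / 55.80 = 9.181 N·m.
J_AB = π(0.0343)⁴/32 = 1.36×10^-7 m⁴; J_BC = π(0.0532)⁴/32 = 7.86×10^-7 m⁴; J_CD = π(0.0285)⁴/32 = 6.48×10^-8 m⁴.
θ = (T/G)·Σ L_i/J_i = (9.181/81.7×10⁹)·(0.210/1.36×10^-7 + 0.882/7.86×10^-7 + 0.237/6.48×10^-8) = 7.109×10^-4 rad.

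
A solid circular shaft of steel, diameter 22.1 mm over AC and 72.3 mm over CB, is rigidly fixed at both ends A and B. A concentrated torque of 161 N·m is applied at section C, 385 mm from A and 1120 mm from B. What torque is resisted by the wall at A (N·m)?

Compatibility: T_A·a/J_AC = T_B·b/J_CB with T_A + T_B = T₀.
J_AC = 2.34×10^-8 m⁴, J_CB = 2.68×10^-6 m⁴, so T_A = T₀·(J_AC/a)/((J_AC/a)+(J_CB/b)) = 3.988 N·m, T_B = 157.0 N·m.

3.99 N·m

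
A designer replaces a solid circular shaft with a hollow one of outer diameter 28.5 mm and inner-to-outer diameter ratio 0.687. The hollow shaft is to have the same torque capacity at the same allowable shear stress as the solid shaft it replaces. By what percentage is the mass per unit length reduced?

Equal τ_max and T ⇒ the solid shaft needs d_s³ = d_o³(1−k⁴), so d_s = 28.5·(1−0.687⁴)^(1/3) = 26.20 mm.
Area ratio A_h/A_s = d_o²(1−k²)/d_s² = (1−k²)/(1−k⁴)^(2/3) = 0.6246.
Mass saving = 1 − 0.6246 = 37.5 %.

37.5 %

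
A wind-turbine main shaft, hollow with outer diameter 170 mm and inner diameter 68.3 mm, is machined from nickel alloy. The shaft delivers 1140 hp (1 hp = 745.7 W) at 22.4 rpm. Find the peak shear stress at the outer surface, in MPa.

386 MPa

ω = 2π·22.4/60 = 2.346 rad/s, so T = P/ω = 1140×745.7 / 2.346 = 362400 N·m.
J = π(d_o⁴ − d_i⁴)/32 = π(0.170⁴ − 0.0683⁴)/32 = 7.986×10^-5 m⁴.
τ_max = T·r/J = 362400 × 0.0850 / 7.986×10^-5 = 3.857×10^8 Pa.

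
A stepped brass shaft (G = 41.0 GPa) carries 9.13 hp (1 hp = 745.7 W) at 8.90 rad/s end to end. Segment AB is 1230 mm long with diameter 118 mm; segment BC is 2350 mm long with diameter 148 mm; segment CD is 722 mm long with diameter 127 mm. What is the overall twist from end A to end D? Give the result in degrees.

0.153°

ω = 8.90 rad/s, so T = P/ω = 9.13×745.7 / 8.900 = 765.0 N·m.
J_AB = π(0.118)⁴/32 = 1.90×10^-5 m⁴; J_BC = π(0.148)⁴/32 = 4.71×10^-5 m⁴; J_CD = π(0.127)⁴/32 = 2.55×10^-5 m⁴.
θ = (T/G)·Σ L_i/J_i = (765.0/41.0×10⁹)·(1.23/1.90×10^-5 + 2.35/4.71×10^-5 + 0.722/2.55×10^-5) = 2.664×10^-3 rad.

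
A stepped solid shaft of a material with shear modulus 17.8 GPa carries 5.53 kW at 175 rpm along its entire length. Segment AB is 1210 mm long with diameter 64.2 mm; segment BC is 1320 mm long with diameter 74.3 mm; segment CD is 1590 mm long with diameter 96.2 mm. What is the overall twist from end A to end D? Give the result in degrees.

ω = 2π·175/60 = 18.33 rad/s, so T = P/ω = 5.53×10³ / 18.33 = 301.8 N·m.
J_AB = π(0.0642)⁴/32 = 1.67×10^-6 m⁴; J_BC = π(0.0743)⁴/32 = 2.99×10^-6 m⁴; J_CD = π(0.0962)⁴/32 = 8.41×10^-6 m⁴.
θ = (T/G)·Σ L_i/J_i = (301.8/17.8×10⁹)·(1.21/1.67×10^-6 + 1.32/2.99×10^-6 + 1.59/8.41×10^-6) = 0.02298 rad.

1.32°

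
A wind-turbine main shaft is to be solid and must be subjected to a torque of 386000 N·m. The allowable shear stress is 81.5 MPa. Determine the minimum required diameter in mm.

For a solid shaft τ_max = 16T/(πd³), so d = (16T/(π τ_allow))^(1/3) = (16·386000/(π·8.15×10^7))^(1/3) = 0.2889 m.

289 mm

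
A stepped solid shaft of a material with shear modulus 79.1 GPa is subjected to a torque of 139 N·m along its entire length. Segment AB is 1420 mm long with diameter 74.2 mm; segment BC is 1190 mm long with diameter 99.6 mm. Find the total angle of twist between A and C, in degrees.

0.0604°

J_AB = π(0.0742)⁴/32 = 2.98×10^-6 m⁴; J_BC = π(0.0996)⁴/32 = 9.66×10^-6 m⁴.
θ = (T/G)·Σ L_i/J_i = (139.0/79.1×10⁹)·(1.42/2.98×10^-6 + 1.19/9.66×10^-6) = 1.055×10^-3 rad.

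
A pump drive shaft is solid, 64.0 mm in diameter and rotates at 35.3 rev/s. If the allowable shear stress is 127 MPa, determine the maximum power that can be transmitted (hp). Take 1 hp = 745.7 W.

J = πd⁴/32 = π(0.0640)⁴/32 = 1.647×10^-6 m⁴.
T_max = τ_allow·J/r = 1.27×10^8 × 1.647×10^-6 / 0.0320 = 6537 N·m.
ω = 2π·35.3 = 221.8 rad/s, so P_max = T_max·ω = 1.450×10^6 W.

1940 hp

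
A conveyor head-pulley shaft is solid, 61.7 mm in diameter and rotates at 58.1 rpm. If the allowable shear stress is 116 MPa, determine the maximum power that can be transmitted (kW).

J = πd⁴/32 = π(0.0617)⁴/32 = 1.423×10^-6 m⁴.
T_max = τ_allow·J/r = 1.16×10^8 × 1.423×10^-6 / 0.0309 = 5350 N·m.
ω = 2π·58.1/60 = 6.084 rad/s, so P_max = T_max·ω = 3.255×10^4 W.

32.5 kW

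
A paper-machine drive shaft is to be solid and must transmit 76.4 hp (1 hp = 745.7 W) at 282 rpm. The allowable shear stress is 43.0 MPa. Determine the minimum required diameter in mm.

ω = 2π·282/60 = 29.53 rad/s, so T = P/ω = 76.4×745.7 / 29.53 = 1929 N·m.
For a solid shaft τ_max = 16T/(πd³), so d = (16T/(π τ_allow))^(1/3) = (16·1929/(π·4.30×10^7))^(1/3) = 0.06114 m.

61.1 mm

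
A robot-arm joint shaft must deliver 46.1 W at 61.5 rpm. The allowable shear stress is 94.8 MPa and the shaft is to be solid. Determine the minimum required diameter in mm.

7.27 mm

ω = 2π·61.5/60 = 6.440 rad/s, so T = P/ω = 46.1 / 6.440 = 7.158 N·m.
For a solid shaft τ_max = 16T/(πd³), so d = (16T/(π τ_allow))^(1/3) = (16·7.158/(π·9.48×10^7))^(1/3) = 0.007272 m.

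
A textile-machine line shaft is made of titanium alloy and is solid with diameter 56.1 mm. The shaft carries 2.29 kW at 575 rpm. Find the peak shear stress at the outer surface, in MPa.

1.10 MPa

ω = 2π·575/60 = 60.21 rad/s, so T = P/ω = 2.29×10³ / 60.21 = 38.03 N·m.
J = πd⁴/32 = π(0.0561)⁴/32 = 9.724×10^-7 m⁴.
τ_max = T·r/J = 38.03 × 0.0281 / 9.724×10^-7 = 1.097×10^6 Pa.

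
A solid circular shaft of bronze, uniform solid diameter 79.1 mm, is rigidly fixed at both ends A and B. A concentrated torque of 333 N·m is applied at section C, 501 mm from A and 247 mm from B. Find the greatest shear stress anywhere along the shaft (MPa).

2.30 MPa

With uniform GJ and both ends fixed, compatibility θ_AC = θ_CB gives T_A·a = T_B·b, together with T_A + T_B = T₀.
T_A = T₀·b/(a+b) = 333.0·247/748.0 = 110.0 N·m; T_B = 223.0 N·m.
τ in each portion: τ_AC = 1.13×10^6 Pa, τ_CB = 2.30×10^6 Pa; maximum is in CB.
τ_max = T_CB·r/J = 223.0·0.0395/3.84×10^-6 = 2.295×10^6 Pa.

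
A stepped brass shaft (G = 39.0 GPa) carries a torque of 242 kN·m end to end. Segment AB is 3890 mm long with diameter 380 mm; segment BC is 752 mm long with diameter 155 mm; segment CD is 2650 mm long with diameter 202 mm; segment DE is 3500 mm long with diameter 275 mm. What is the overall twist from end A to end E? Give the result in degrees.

13.4°

J_AB = π(0.380)⁴/32 = 2.05×10^-3 m⁴; J_BC = π(0.155)⁴/32 = 5.67×10^-5 m⁴; J_CD = π(0.202)⁴/32 = 1.63×10^-4 m⁴; J_DE = π(0.275)⁴/32 = 5.61×10^-4 m⁴.
θ = (T/G)·Σ L_i/J_i = (242000/39.0×10⁹)·(3.89/2.05×10^-3 + 0.752/5.67×10^-5 + 2.65/1.63×10^-4 + 3.50/5.61×10^-4) = 0.2334 rad.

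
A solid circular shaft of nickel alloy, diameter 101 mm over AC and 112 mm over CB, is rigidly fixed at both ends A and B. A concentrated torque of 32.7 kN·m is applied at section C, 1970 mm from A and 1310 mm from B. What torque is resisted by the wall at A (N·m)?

9990 N·m

Compatibility: T_A·a/J_AC = T_B·b/J_CB with T_A + T_B = T₀.
J_AC = 1.02×10^-5 m⁴, J_CB = 1.54×10^-5 m⁴, so T_A = T₀·(J_AC/a)/((J_AC/a)+(J_CB/b)) = 9988 N·m, T_B = 22710 N·m.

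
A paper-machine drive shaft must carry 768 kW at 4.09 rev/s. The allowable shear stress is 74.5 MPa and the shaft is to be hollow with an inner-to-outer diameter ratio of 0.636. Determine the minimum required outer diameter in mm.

135 mm

ω = 2π·4.09 = 25.70 rad/s, so T = P/ω = 768×10³ / 25.70 = 29890 N·m.
For a hollow shaft with d_i/d_o = 0.636: τ_max = 16T/(π d_o³ (1−k⁴)), so d_o = [16T/(π τ_allow (1−k⁴))]^(1/3) = [16·29890/(π·7.45×10^7·0.8364)]^(1/3) = 0.1347 m.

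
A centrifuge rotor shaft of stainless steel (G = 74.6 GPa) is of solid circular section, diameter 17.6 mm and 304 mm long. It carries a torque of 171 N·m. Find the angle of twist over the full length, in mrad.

J = πd⁴/32 = π(0.0176)⁴/32 = 9.420×10^-9 m⁴.
θ = T·L/(G·J) = 171.0 × 0.304 / (74.6×10⁹ × 9.420×10^-9) = 0.07397 rad.

74.0 mrad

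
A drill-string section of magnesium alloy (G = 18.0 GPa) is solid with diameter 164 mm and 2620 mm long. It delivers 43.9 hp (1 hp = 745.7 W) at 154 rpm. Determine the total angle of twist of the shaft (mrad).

4.16 mrad

ω = 2π·154/60 = 16.13 rad/s, so T = P/ω = 43.9×745.7 / 16.13 = 2030 N·m.
J = πd⁴/32 = π(0.164)⁴/32 = 7.102×10^-5 m⁴.
θ = T·L/(G·J) = 2030 × 2.62 / (18.0×10⁹ × 7.102×10^-5) = 4.160×10^-3 rad.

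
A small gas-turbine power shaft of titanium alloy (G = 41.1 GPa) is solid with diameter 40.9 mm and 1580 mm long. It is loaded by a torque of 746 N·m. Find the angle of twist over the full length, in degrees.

5.98°

J = πd⁴/32 = π(0.0409)⁴/32 = 2.747×10^-7 m⁴.
θ = T·L/(G·J) = 746.0 × 1.58 / (41.1×10⁹ × 2.747×10^-7) = 0.1044 rad.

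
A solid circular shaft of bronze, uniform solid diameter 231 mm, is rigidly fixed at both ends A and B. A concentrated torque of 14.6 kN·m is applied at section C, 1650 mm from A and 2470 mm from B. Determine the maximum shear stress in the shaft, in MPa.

3.62 MPa

With uniform GJ and both ends fixed, compatibility θ_AC = θ_CB gives T_A·a = T_B·b, together with T_A + T_B = T₀.
T_A = T₀·b/(a+b) = 14600·2470/4120 = 8753 N·m; T_B = 5847 N·m.
τ in each portion: τ_AC = 3.62×10^6 Pa, τ_CB = 2.42×10^6 Pa; maximum is in AC.
τ_max = T_AC·r/J = 8753·0.116/2.80×10^-4 = 3.616×10^6 Pa.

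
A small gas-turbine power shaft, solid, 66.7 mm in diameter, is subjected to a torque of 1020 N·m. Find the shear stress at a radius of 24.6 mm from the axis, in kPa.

12900 kPa

J = πd⁴/32 = π(0.0667)⁴/32 = 1.943×10^-6 m⁴.
Shear stress varies linearly with radius: τ = T·r/J = 1020 × 0.0246 / 1.943×10^-6 = 1.291×10^7 Pa.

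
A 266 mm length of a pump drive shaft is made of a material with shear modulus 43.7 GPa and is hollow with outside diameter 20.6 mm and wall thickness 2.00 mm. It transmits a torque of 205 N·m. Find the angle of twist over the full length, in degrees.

6.99°

J = π(d_o⁴ − d_i⁴)/32 = π(0.0206⁴ − 0.0166⁴)/32 = 1.022×10^-8 m⁴.
θ = T·L/(G·J) = 205.0 × 0.266 / (43.7×10⁹ × 1.022×10^-8) = 0.1220 rad.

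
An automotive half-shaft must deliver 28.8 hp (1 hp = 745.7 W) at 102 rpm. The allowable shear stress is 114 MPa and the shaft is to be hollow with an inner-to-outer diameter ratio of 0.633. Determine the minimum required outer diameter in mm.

47.5 mm

ω = 2π·102/60 = 10.68 rad/s, so T = P/ω = 28.8×745.7 / 10.68 = 2011 N·m.
For a hollow shaft with d_i/d_o = 0.633: τ_max = 16T/(π d_o³ (1−k⁴)), so d_o = [16T/(π τ_allow (1−k⁴))]^(1/3) = [16·2011/(π·1.14×10^8·0.8394)]^(1/3) = 0.04748 m.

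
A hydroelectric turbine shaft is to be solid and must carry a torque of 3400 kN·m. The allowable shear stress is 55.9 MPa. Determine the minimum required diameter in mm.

For a solid shaft τ_max = 16T/(πd³), so d = (16T/(π τ_allow))^(1/3) = (16·3.400e6/(π·5.59×10^7))^(1/3) = 0.6766 m.

677 mm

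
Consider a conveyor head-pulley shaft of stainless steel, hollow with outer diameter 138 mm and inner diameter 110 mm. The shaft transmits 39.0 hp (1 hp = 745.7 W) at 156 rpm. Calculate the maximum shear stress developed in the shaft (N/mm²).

ω = 2π·156/60 = 16.34 rad/s, so T = P/ω = 39.0×745.7 / 16.34 = 1780 N·m.
J = π(d_o⁴ − d_i⁴)/32 = π(0.138⁴ − 0.110⁴)/32 = 2.123×10^-5 m⁴.
τ_max = T·r/J = 1780 × 0.0690 / 2.123×10^-5 = 5.785×10^6 Pa.

5.79 N/mm²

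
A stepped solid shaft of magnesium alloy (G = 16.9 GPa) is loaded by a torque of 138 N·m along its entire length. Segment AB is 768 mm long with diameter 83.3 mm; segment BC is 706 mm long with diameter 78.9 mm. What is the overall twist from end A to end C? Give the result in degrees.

J_AB = π(0.0833)⁴/32 = 4.73×10^-6 m⁴; J_BC = π(0.0789)⁴/32 = 3.80×10^-6 m⁴.
θ = (T/G)·Σ L_i/J_i = (138.0/16.9×10⁹)·(0.768/4.73×10^-6 + 0.706/3.80×10^-6) = 2.842×10^-3 rad.

0.163°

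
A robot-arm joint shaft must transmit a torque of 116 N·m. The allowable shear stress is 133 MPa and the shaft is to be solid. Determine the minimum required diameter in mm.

16.4 mm

For a solid shaft τ_max = 16T/(πd³), so d = (16T/(π τ_allow))^(1/3) = (16·116.0/(π·1.33×10^8))^(1/3) = 0.01644 m.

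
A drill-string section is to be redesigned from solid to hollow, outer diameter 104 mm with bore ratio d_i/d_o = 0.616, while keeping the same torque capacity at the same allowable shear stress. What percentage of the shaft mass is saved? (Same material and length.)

Equal τ_max and T ⇒ the solid shaft needs d_s³ = d_o³(1−k⁴), so d_s = 104·(1−0.616⁴)^(1/3) = 98.75 mm.
Area ratio A_h/A_s = d_o²(1−k²)/d_s² = (1−k²)/(1−k⁴)^(2/3) = 0.6883.
Mass saving = 1 − 0.6883 = 31.2 %.

31.2 %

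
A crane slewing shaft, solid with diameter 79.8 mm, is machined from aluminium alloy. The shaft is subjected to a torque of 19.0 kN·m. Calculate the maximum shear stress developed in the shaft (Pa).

1.90e8 Pa

J = πd⁴/32 = π(0.0798)⁴/32 = 3.981×10^-6 m⁴.
τ_max = T·r/J = 19000 × 0.0399 / 3.981×10^-6 = 1.904×10^8 Pa.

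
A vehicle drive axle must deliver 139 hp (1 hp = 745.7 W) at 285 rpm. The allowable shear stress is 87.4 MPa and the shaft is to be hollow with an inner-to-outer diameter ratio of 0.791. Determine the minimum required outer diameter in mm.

ω = 2π·285/60 = 29.85 rad/s, so T = P/ω = 139×745.7 / 29.85 = 3473 N·m.
For a hollow shaft with d_i/d_o = 0.791: τ_max = 16T/(π d_o³ (1−k⁴)), so d_o = [16T/(π τ_allow (1−k⁴))]^(1/3) = [16·3473/(π·8.74×10^7·0.6085)]^(1/3) = 0.06928 m.

69.3 mm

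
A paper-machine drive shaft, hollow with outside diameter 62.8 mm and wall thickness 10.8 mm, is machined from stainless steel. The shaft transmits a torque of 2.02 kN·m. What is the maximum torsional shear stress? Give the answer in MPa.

J = π(d_o⁴ − d_i⁴)/32 = π(0.0628⁴ − 0.0412⁴)/32 = 1.244×10^-6 m⁴.
τ_max = T·r/J = 2020 × 0.0314 / 1.244×10^-6 = 5.098×10^7 Pa.

51.0 MPa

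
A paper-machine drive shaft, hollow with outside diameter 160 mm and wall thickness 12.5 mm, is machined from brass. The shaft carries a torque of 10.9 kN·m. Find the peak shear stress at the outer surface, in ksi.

J = π(d_o⁴ − d_i⁴)/32 = π(0.160⁴ − 0.135⁴)/32 = 3.173×10^-5 m⁴.
τ_max = T·r/J = 10900 × 0.0800 / 3.173×10^-5 = 2.748×10^7 Pa.

3.99 ksi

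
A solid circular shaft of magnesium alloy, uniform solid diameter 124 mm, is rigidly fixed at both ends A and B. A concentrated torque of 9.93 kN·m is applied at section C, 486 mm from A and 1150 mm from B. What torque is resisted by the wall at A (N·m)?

6980 N·m

With uniform GJ and both ends fixed, compatibility θ_AC = θ_CB gives T_A·a = T_B·b, together with T_A + T_B = T₀.
T_A = T₀·b/(a+b) = 9930·1150/1636 = 6980 N·m; T_B = 2950 N·m.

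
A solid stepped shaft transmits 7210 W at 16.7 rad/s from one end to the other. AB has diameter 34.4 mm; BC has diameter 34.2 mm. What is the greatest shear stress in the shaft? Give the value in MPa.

55.0 MPa

ω = 16.7 rad/s, so T = P/ω = 7210 / 16.70 = 431.7 N·m.
Under the same torque, τ_max = 16T/(πd³) is largest where d is smallest — segment BC (d = 34.2 mm).
τ_max = 16·431.7/(π·(0.0342)³) = 5.497×10^7 Pa.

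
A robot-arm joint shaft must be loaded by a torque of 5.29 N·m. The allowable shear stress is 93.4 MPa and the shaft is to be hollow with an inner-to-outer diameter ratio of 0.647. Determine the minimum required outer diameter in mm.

7.05 mm

For a hollow shaft with d_i/d_o = 0.647: τ_max = 16T/(π d_o³ (1−k⁴)), so d_o = [16T/(π τ_allow (1−k⁴))]^(1/3) = [16·5.290/(π·9.34×10^7·0.8248)]^(1/3) = 0.007046 m.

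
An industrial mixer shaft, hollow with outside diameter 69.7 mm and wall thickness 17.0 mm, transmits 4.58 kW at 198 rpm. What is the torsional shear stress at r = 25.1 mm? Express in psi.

373 psi

ω = 2π·198/60 = 20.73 rad/s, so T = P/ω = 4.58×10³ / 20.73 = 220.9 N·m.
J = π(d_o⁴ − d_i⁴)/32 = π(0.0697⁴ − 0.0357⁴)/32 = 2.158×10^-6 m⁴.
Shear stress varies linearly with radius: τ = T·r/J = 220.9 × 0.0251 / 2.158×10^-6 = 2.570×10^6 Pa.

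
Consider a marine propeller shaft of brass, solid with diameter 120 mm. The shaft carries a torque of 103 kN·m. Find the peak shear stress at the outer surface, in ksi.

44.0 ksi

J = πd⁴/32 = π(0.120)⁴/32 = 2.036×10^-5 m⁴.
τ_max = T·r/J = 103000 × 0.0600 / 2.036×10^-5 = 3.036×10^8 Pa.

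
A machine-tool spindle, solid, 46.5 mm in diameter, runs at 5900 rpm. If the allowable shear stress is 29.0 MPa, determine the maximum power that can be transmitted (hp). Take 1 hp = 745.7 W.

J = πd⁴/32 = π(0.0465)⁴/32 = 4.590×10^-7 m⁴.
T_max = τ_allow·J/r = 2.90×10^7 × 4.590×10^-7 / 0.0232 = 572.5 N·m.
ω = 2π·5900/60 = 617.8 rad/s, so P_max = T_max·ω = 3.537×10^5 W.

474 hp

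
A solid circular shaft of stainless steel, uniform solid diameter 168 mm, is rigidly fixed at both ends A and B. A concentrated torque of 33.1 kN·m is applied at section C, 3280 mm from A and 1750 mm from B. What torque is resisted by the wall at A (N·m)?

11500 N·m

With uniform GJ and both ends fixed, compatibility θ_AC = θ_CB gives T_A·a = T_B·b, together with T_A + T_B = T₀.
T_A = T₀·b/(a+b) = 33100·1750/5030 = 11520 N·m; T_B = 21580 N·m.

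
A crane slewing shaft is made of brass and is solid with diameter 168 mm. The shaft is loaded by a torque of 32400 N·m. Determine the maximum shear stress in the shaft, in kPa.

34800 kPa

J = πd⁴/32 = π(0.168)⁴/32 = 7.821×10^-5 m⁴.
τ_max = T·r/J = 32400 × 0.0840 / 7.821×10^-5 = 3.480×10^7 Pa.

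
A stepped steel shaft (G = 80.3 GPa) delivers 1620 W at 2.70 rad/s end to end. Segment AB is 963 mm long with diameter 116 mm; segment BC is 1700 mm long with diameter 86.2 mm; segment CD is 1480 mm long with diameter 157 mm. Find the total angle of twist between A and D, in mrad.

2.93 mrad

ω = 2.70 rad/s, so T = P/ω = 1620 / 2.700 = 600.0 N·m.
J_AB = π(0.116)⁴/32 = 1.78×10^-5 m⁴; J_BC = π(0.0862)⁴/32 = 5.42×10^-6 m⁴; J_CD = π(0.157)⁴/32 = 5.96×10^-5 m⁴.
θ = (T/G)·Σ L_i/J_i = (600.0/80.3×10⁹)·(0.963/1.78×10^-5 + 1.70/5.42×10^-6 + 1.48/5.96×10^-5) = 2.934×10^-3 rad.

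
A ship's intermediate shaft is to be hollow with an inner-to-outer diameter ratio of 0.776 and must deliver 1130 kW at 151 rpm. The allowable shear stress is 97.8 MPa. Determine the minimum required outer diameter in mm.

ω = 2π·151/60 = 15.81 rad/s, so T = P/ω = 1130×10³ / 15.81 = 71460 N·m.
For a hollow shaft with d_i/d_o = 0.776: τ_max = 16T/(π d_o³ (1−k⁴)), so d_o = [16T/(π τ_allow (1−k⁴))]^(1/3) = [16·71460/(π·9.78×10^7·0.6374)]^(1/3) = 0.1801 m.

180 mm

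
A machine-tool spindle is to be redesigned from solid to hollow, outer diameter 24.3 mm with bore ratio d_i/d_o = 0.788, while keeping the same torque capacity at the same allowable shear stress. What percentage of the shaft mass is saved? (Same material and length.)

Equal τ_max and T ⇒ the solid shaft needs d_s³ = d_o³(1−k⁴), so d_s = 24.3·(1−0.788⁴)^(1/3) = 20.66 mm.
Area ratio A_h/A_s = d_o²(1−k²)/d_s² = (1−k²)/(1−k⁴)^(2/3) = 0.5245.
Mass saving = 1 − 0.5245 = 47.6 %.

47.6 %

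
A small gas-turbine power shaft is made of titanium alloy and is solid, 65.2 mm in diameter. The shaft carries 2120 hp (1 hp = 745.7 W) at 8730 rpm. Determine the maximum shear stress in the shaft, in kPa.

31800 kPa

ω = 2π·8730/60 = 914.2 rad/s, so T = P/ω = 2120×745.7 / 914.2 = 1729 N·m.
J = πd⁴/32 = π(0.0652)⁴/32 = 1.774×10^-6 m⁴.
τ_max = T·r/J = 1729 × 0.0326 / 1.774×10^-6 = 3.177×10^7 Pa.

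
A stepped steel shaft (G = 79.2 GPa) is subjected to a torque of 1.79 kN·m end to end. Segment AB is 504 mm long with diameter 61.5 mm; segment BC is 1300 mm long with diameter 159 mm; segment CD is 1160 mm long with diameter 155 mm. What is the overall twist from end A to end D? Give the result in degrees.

0.518°

J_AB = π(0.0615)⁴/32 = 1.40×10^-6 m⁴; J_BC = π(0.159)⁴/32 = 6.27×10^-5 m⁴; J_CD = π(0.155)⁴/32 = 5.67×10^-5 m⁴.
θ = (T/G)·Σ L_i/J_i = (1790/79.2×10⁹)·(0.504/1.40×10^-6 + 1.30/6.27×10^-5 + 1.16/5.67×10^-5) = 9.042×10^-3 rad.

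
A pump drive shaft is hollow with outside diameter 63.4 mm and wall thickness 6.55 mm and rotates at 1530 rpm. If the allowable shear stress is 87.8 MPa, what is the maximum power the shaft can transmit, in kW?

425 kW

J = π(d_o⁴ − d_i⁴)/32 = π(0.0634⁴ − 0.0503⁴)/32 = 9.577×10^-7 m⁴.
T_max = τ_allow·J/r = 8.78×10^7 × 9.577×10^-7 / 0.0317 = 2653 N·m.
ω = 2π·1530/60 = 160.2 rad/s, so P_max = T_max·ω = 4.250×10^5 W.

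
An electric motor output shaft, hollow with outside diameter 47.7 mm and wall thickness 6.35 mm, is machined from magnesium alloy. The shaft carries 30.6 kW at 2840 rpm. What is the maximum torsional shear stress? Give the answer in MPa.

ω = 2π·2840/60 = 297.4 rad/s, so T = P/ω = 30.6×10³ / 297.4 = 102.9 N·m.
J = π(d_o⁴ − d_i⁴)/32 = π(0.0477⁴ − 0.0350⁴)/32 = 3.609×10^-7 m⁴.
τ_max = T·r/J = 102.9 × 0.0239 / 3.609×10^-7 = 6.799×10^6 Pa.

6.80 MPa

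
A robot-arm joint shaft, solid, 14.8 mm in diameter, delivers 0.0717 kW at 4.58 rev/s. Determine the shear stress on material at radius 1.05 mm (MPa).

0.555 MPa

ω = 2π·4.58 = 28.78 rad/s, so T = P/ω = 0.0717×10³ / 28.78 = 2.492 N·m.
J = πd⁴/32 = π(0.0148)⁴/32 = 4.710×10^-9 m⁴.
Shear stress varies linearly with radius: τ = T·r/J = 2.492 × 0.00105 / 4.710×10^-9 = 5.554×10^5 Pa.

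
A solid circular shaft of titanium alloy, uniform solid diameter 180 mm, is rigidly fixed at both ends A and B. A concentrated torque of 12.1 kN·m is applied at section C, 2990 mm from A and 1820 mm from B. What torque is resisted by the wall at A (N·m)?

4580 N·m

With uniform GJ and both ends fixed, compatibility θ_AC = θ_CB gives T_A·a = T_B·b, together with T_A + T_B = T₀.
T_A = T₀·b/(a+b) = 12100·1820/4810 = 4578 N·m; T_B = 7522 N·m.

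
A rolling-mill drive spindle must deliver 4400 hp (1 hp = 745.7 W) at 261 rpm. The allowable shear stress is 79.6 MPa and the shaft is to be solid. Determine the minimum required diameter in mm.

ω = 2π·261/60 = 27.33 rad/s, so T = P/ω = 4400×745.7 / 27.33 = 120000 N·m.
For a solid shaft τ_max = 16T/(πd³), so d = (16T/(π τ_allow))^(1/3) = (16·120000/(π·7.96×10^7))^(1/3) = 0.1973 m.

197 mm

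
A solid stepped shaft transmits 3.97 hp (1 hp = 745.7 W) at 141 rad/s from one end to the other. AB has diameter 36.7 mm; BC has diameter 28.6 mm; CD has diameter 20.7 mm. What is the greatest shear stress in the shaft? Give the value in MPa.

12.1 MPa

ω = 141 rad/s, so T = P/ω = 3.97×745.7 / 141.0 = 21.00 N·m.
Under the same torque, τ_max = 16T/(πd³) is largest where d is smallest — segment CD (d = 20.7 mm).
τ_max = 16·21.00/(π·(0.0207)³) = 1.206×10^7 Pa.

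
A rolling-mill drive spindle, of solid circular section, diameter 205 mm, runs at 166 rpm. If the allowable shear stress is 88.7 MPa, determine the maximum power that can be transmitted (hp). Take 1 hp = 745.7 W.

3500 hp

J = πd⁴/32 = π(0.205)⁴/32 = 1.734×10^-4 m⁴.
T_max = τ_allow·J/r = 8.87×10^7 × 1.734×10^-4 / 0.102 = 150000 N·m.
ω = 2π·166/60 = 17.38 rad/s, so P_max = T_max·ω = 2.608×10^6 W.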